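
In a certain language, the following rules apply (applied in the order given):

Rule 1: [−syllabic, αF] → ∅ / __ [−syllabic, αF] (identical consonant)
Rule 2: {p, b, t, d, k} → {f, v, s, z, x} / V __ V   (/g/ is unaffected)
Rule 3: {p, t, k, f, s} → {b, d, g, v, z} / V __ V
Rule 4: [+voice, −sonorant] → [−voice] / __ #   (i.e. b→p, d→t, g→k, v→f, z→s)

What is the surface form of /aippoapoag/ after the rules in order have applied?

Rule 1 (degemination): /pp/ is a geminate; the first /p/ deletes. /aippoapoag/ → aipoapoag.
Rule 2 (intervocalic spirantization): /p/ is a stop between vowels /i/ and /o/, so it spirantizes to the fricative [f]. /p/ is a stop between vowels /a/ and /o/, so it spirantizes to the fricative [f]. /aipoapoag/ → aifoafoag.
Rule 3 (intervocalic voicing): /f/ is a voiceless obstruent between vowels /i/ and /o/, so it voices to [v]. /f/ is a voiceless obstruent between vowels /a/ and /o/, so it voices to [v]. /aifoafoag/ → aivoavoag.
Rule 4 (final devoicing): /g/ is a voiced obstruent in word-final position, so it devoices to [k]. /aivoavoag/ → aivoavoak.

aivoavoak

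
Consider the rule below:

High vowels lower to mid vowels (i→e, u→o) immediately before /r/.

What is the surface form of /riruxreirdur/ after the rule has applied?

reruxreerdor

Scanning /riruxreirdur/: /i/ is a high vowel immediately before /r/, so it lowers to [e]; /u/ at position 4 is not in the conditioning environment; /i/ is a high vowel immediately before /r/, so it lowers to [e]; /u/ is a high vowel immediately before /r/, so it lowers to [o].
Result: [reruxreerdor].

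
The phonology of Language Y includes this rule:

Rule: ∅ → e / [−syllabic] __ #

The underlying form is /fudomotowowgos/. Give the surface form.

the form ends in the consonant /s/, so [e] is inserted word-finally.
Surface form: [fudomotowowgose].

fudomotowowgose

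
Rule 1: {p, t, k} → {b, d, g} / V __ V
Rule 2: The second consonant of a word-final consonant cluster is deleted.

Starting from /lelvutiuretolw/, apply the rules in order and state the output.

lelvudiuredol

Rule 1 (intervocalic voicing): /t/ is a voiceless stop between vowels /u/ and /i/, so it voices to [d]. /t/ is a voiceless stop between vowels /e/ and /o/, so it voices to [d]. /lelvutiuretolw/ → lelvudiuredolw.
Rule 2 (final cluster simplification): /w/ is the second consonant of a word-final cluster /lw/, so it deletes. /lelvudiuredolw/ → lelvudiuredol.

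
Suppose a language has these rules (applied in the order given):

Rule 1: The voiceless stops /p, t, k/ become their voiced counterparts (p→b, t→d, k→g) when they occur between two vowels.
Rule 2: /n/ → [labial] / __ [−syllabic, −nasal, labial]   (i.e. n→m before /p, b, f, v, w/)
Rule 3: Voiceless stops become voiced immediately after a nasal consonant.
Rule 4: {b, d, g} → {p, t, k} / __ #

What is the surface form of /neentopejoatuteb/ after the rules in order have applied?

neendobejoadudep

Rule 1 (intervocalic voicing): /p/ is a voiceless stop between vowels /o/ and /e/, so it voices to [b]. /t/ is a voiceless stop between vowels /a/ and /u/, so it voices to [d]. /t/ is a voiceless stop between vowels /u/ and /e/, so it voices to [d]. /neentopejoatuteb/ → neentobejoadudeb.
Rule 2 (nasal place assimilation): no segment meets the environment; /neentobejoadudeb/ is unchanged.
Rule 3 (post-nasal voicing): /t/ is a voiceless stop immediately after the nasal /n/, so it voices to [d]. /neentobejoadudeb/ → neendobejoadudeb.
Rule 4 (final devoicing): /b/ is a voiced stop in word-final position, so it devoices to [p]. /neendobejoadudeb/ → neendobejoadudep.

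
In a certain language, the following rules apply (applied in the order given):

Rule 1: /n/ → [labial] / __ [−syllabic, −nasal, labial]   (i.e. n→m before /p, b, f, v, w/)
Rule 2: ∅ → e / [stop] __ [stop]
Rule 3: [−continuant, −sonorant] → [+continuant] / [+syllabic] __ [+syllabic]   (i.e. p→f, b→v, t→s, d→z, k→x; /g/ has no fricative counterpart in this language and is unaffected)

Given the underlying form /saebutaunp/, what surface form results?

saevusaump

Rule 1 (nasal place assimilation): /n/ precedes the labial consonant /p/, so it assimilates in place to [m]. /saebutaunp/ → saebutaump.
Rule 2 (stop-cluster e-epenthesis): no segment meets the environment; /saebutaump/ is unchanged.
Rule 3 (intervocalic spirantization): /b/ is a stop between vowels /e/ and /u/, so it spirantizes to the fricative [v]. /t/ is a stop between vowels /u/ and /a/, so it spirantizes to the fricative [s]. /saebutaump/ → saevusaump.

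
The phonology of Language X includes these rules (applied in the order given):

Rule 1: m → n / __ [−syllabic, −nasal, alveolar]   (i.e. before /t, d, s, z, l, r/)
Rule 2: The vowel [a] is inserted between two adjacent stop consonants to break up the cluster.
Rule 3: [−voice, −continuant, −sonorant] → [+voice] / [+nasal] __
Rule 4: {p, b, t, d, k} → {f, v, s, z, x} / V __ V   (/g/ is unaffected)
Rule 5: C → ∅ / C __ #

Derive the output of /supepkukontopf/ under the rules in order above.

sufefaxuxondop

Rule 1 (nasal place assimilation): no segment meets the environment; /supepkukontopf/ is unchanged.
Rule 2 (stop-cluster a-epenthesis): /p/ and /k/ form a stop–stop cluster, so [a] is inserted between them. /supepkukontopf/ → supepakukontopf.
Rule 3 (post-nasal voicing): /t/ is a voiceless stop immediately after the nasal /n/, so it voices to [d]. /supepakukontopf/ → supepakukondopf.
Rule 4 (intervocalic spirantization): /p/ is a stop between vowels /u/ and /e/, so it spirantizes to the fricative [f]. /p/ is a stop between vowels /e/ and /a/, so it spirantizes to the fricative [f]. /k/ is a stop between vowels /a/ and /u/, so it spirantizes to the fricative [x]. /k/ is a stop between vowels /u/ and /o/, so it spirantizes to the fricative [x]. /supepakukondopf/ → sufefaxuxondopf.
Rule 5 (final cluster simplification): /f/ is the second consonant of a word-final cluster /pf/, so it deletes. /sufefaxuxondopf/ → sufefaxuxondop.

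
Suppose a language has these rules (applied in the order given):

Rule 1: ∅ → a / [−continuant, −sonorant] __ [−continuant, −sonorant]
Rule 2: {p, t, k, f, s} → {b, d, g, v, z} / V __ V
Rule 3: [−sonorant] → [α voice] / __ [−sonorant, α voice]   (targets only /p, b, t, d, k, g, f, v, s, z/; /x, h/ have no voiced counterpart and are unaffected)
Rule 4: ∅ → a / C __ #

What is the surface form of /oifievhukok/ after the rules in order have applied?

Rule 1 (stop-cluster a-epenthesis): no segment meets the environment; /oifievhukok/ is unchanged.
Rule 2 (intervocalic voicing): /f/ is a voiceless obstruent between vowels /i/ and /i/, so it voices to [v]. /k/ is a voiceless obstruent between vowels /u/ and /o/, so it voices to [g]. /oifievhukok/ → oivievhugok.
Rule 3 (regressive voicing assimilation): /v/ precedes the voiceless obstruent /h/, so it devoices to [f] by assimilation. /oivievhugok/ → oiviefhugok.
Rule 4 (final a-epenthesis): the form ends in the consonant /k/, so [a] is inserted word-finally. /oiviefhugok/ → oiviefhugoka.

oiviefhugoka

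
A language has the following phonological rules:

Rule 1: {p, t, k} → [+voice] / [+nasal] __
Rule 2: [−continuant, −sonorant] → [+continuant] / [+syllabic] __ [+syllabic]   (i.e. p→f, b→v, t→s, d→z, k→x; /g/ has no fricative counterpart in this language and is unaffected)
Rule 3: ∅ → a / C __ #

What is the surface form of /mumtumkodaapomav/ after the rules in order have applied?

mumdumgozaafomava

Rule 1 (post-nasal voicing): /t/ is a voiceless stop immediately after the nasal /m/, so it voices to [d]. /k/ is a voiceless stop immediately after the nasal /m/, so it voices to [g]. /mumtumkodaapomav/ → mumdumgodaapomav.
Rule 2 (intervocalic spirantization): /d/ is a stop between vowels /o/ and /a/, so it spirantizes to the fricative [z]. /p/ is a stop between vowels /a/ and /o/, so it spirantizes to the fricative [f]. /mumdumgodaapomav/ → mumdumgozaafomav.
Rule 3 (final a-epenthesis): the form ends in the consonant /v/, so [a] is inserted word-finally. /mumdumgozaafomav/ → mumdumgozaafomava.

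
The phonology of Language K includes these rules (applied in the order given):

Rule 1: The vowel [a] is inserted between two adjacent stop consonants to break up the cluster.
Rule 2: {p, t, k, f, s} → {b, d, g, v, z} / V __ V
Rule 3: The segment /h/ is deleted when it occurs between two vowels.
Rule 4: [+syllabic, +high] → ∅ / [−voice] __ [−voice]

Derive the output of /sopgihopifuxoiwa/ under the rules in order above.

Rule 1 (stop-cluster a-epenthesis): /p/ and /g/ form a stop–stop cluster, so [a] is inserted between them. /sopgihopifuxoiwa/ → sopagihopifuxoiwa.
Rule 2 (intervocalic voicing): /p/ is a voiceless obstruent between vowels /o/ and /a/, so it voices to [b]. /p/ is a voiceless obstruent between vowels /o/ and /i/, so it voices to [b]. /f/ is a voiceless obstruent between vowels /i/ and /u/, so it voices to [v]. /sopagihopifuxoiwa/ → sobagihobivuxoiwa.
Rule 3 (intervocalic h-deletion): /h/ occurs between vowels /i/ and /o/, so it deletes. /sobagihobivuxoiwa/ → sobagiobivuxoiwa.
Rule 4 (high vowel syncope): no segment meets the environment; /sobagiobivuxoiwa/ is unchanged.

sobagiobivuxoiwa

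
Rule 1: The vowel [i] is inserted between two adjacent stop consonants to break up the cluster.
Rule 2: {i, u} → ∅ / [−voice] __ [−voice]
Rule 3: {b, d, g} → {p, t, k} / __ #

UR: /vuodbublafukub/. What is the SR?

Rule 1 (stop-cluster i-epenthesis): /d/ and /b/ form a stop–stop cluster, so [i] is inserted between them. /vuodbublafukub/ → vuodibublafukub.
Rule 2 (high vowel syncope): /u/ is a high vowel flanked by voiceless consonants /f/ and /k/, so it deletes. /vuodibublafukub/ → vuodibublafkub.
Rule 3 (final devoicing): /b/ is a voiced stop in word-final position, so it devoices to [p]. /vuodibublafkub/ → vuodibublafkup.

vuodibublafkup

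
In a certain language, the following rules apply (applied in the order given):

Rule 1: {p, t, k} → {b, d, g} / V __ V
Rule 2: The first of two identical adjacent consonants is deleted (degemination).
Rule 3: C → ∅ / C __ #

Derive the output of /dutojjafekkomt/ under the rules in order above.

dudojafekom

Rule 1 (intervocalic voicing): /t/ is a voiceless stop between vowels /u/ and /o/, so it voices to [d]. /dutojjafekkomt/ → dudojjafekkomt.
Rule 2 (degemination): /jj/ is a geminate; the first /j/ deletes. /kk/ is a geminate; the first /k/ deletes. /dudojjafekkomt/ → dudojafekomt.
Rule 3 (final cluster simplification): /t/ is the second consonant of a word-final cluster /mt/, so it deletes. /dudojafekomt/ → dudojafekom.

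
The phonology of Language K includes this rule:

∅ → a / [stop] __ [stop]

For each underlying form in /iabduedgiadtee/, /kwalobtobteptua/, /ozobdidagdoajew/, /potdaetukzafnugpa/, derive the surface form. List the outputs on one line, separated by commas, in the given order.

/iabduedgiadtee/: /b/ and /d/ form a stop–stop cluster, so [a] is inserted between them. /d/ and /g/ form a stop–stop cluster, so [a] is inserted between them. /d/ and /t/ form a stop–stop cluster, so [a] is inserted between them. → [iabaduedagiadatee].
/kwalobtobteptua/: /b/ and /t/ form a stop–stop cluster, so [a] is inserted between them. /b/ and /t/ form a stop–stop cluster, so [a] is inserted between them. /p/ and /t/ form a stop–stop cluster, so [a] is inserted between them. → [kwalobatobatepatua].
/ozobdidagdoajew/: /b/ and /d/ form a stop–stop cluster, so [a] is inserted between them. /g/ and /d/ form a stop–stop cluster, so [a] is inserted between them. → [ozobadidagadoajew].
/potdaetukzafnugpa/: /t/ and /d/ form a stop–stop cluster, so [a] is inserted between them. /g/ and /p/ form a stop–stop cluster, so [a] is inserted between them. → [potadaetukzafnugapa].

iabaduedagiadatee, kwalobatobatepatua, ozobadidagadoajew, potadaetukzafnugapa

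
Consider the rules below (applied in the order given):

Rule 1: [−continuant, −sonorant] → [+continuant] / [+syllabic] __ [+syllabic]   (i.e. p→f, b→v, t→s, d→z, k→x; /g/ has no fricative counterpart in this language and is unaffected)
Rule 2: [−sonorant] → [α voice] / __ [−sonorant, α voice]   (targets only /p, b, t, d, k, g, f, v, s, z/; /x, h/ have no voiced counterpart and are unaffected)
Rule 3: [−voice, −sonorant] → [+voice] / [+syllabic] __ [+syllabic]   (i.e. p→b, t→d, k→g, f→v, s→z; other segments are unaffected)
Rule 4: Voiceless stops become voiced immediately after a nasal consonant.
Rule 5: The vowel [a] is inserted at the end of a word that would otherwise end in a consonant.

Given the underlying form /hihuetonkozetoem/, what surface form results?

Rule 1 (intervocalic spirantization): /t/ is a stop between vowels /e/ and /o/, so it spirantizes to the fricative [s]. /t/ is a stop between vowels /e/ and /o/, so it spirantizes to the fricative [s]. /hihuetonkozetoem/ → hihuesonkozesoem.
Rule 2 (regressive voicing assimilation): no segment meets the environment; /hihuesonkozesoem/ is unchanged.
Rule 3 (intervocalic voicing): /s/ is a voiceless obstruent between vowels /e/ and /o/, so it voices to [z]. /s/ is a voiceless obstruent between vowels /e/ and /o/, so it voices to [z]. /hihuesonkozesoem/ → hihuezonkozezoem.
Rule 4 (post-nasal voicing): /k/ is a voiceless stop immediately after the nasal /n/, so it voices to [g]. /hihuezonkozezoem/ → hihuezongozezoem.
Rule 5 (final a-epenthesis): the form ends in the consonant /m/, so [a] is inserted word-finally. /hihuezongozezoem/ → hihuezongozezoema.

hihuezongozezoema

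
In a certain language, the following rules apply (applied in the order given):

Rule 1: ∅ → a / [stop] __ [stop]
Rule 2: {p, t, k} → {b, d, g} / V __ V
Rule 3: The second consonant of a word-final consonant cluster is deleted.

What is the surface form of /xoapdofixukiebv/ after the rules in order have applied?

Rule 1 (stop-cluster a-epenthesis): /p/ and /d/ form a stop–stop cluster, so [a] is inserted between them. /xoapdofixukiebv/ → xoapadofixukiebv.
Rule 2 (intervocalic voicing): /p/ is a voiceless stop between vowels /a/ and /a/, so it voices to [b]. /k/ is a voiceless stop between vowels /u/ and /i/, so it voices to [g]. /xoapadofixukiebv/ → xoabadofixugiebv.
Rule 3 (final cluster simplification): /v/ is the second consonant of a word-final cluster /bv/, so it deletes. /xoabadofixugiebv/ → xoabadofixugieb.

xoabadofixugieb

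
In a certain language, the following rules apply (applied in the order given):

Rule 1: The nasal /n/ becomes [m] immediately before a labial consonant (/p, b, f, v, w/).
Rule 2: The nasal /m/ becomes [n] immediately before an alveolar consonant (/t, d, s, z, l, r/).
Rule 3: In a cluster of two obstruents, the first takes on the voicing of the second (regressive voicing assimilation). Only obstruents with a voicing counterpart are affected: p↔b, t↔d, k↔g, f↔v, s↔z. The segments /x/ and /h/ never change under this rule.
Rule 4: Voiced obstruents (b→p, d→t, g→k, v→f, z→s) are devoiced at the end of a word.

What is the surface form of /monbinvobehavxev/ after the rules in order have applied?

mombimvobehafxef

Rule 1 (nasal place assimilation): /n/ precedes the labial consonant /b/, so it assimilates in place to [m]. /n/ precedes the labial consonant /v/, so it assimilates in place to [m]. /monbinvobehavxev/ → mombimvobehavxev.
Rule 2 (nasal place assimilation): no segment meets the environment; /mombimvobehavxev/ is unchanged.
Rule 3 (regressive voicing assimilation): /v/ precedes the voiceless obstruent /x/, so it devoices to [f] by assimilation. /mombimvobehavxev/ → mombimvobehafxev.
Rule 4 (final devoicing): /v/ is a voiced obstruent in word-final position, so it devoices to [f]. /mombimvobehafxev/ → mombimvobehafxef.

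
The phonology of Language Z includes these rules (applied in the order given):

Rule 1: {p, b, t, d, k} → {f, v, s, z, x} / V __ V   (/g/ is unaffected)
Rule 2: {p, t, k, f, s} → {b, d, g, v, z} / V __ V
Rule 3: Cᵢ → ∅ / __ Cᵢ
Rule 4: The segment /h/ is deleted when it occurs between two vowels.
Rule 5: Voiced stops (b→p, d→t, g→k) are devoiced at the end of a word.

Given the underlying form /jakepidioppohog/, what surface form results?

jaxeviziopook

Rule 1 (intervocalic spirantization): /k/ is a stop between vowels /a/ and /e/, so it spirantizes to the fricative [x]. /p/ is a stop between vowels /e/ and /i/, so it spirantizes to the fricative [f]. /d/ is a stop between vowels /i/ and /i/, so it spirantizes to the fricative [z]. /jakepidioppohog/ → jaxefizioppohog.
Rule 2 (intervocalic voicing): /f/ is a voiceless obstruent between vowels /e/ and /i/, so it voices to [v]. /jaxefizioppohog/ → jaxevizioppohog.
Rule 3 (degemination): /pp/ is a geminate; the first /p/ deletes. /jaxevizioppohog/ → jaxeviziopohog.
Rule 4 (intervocalic h-deletion): /h/ occurs between vowels /o/ and /o/, so it deletes. /jaxeviziopohog/ → jaxeviziopoog.
Rule 5 (final devoicing): /g/ is a voiced stop in word-final position, so it devoices to [k]. /jaxeviziopoog/ → jaxeviziopook.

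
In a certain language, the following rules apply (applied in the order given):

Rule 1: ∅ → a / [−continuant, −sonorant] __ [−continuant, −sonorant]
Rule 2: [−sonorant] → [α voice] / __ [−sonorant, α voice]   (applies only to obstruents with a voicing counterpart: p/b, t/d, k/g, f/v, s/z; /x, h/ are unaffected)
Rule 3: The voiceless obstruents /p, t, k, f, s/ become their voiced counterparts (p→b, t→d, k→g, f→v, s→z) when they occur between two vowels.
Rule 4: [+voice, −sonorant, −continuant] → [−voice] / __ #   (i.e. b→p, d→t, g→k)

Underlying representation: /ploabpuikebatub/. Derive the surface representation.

Rule 1 (stop-cluster a-epenthesis): /b/ and /p/ form a stop–stop cluster, so [a] is inserted between them. /ploabpuikebatub/ → ploabapuikebatub.
Rule 2 (regressive voicing assimilation): no segment meets the environment; /ploabapuikebatub/ is unchanged.
Rule 3 (intervocalic voicing): /p/ is a voiceless obstruent between vowels /a/ and /u/, so it voices to [b]. /k/ is a voiceless obstruent between vowels /i/ and /e/, so it voices to [g]. /t/ is a voiceless obstruent between vowels /a/ and /u/, so it voices to [d]. /ploabapuikebatub/ → ploababuigebadub.
Rule 4 (final devoicing): /b/ is a voiced stop in word-final position, so it devoices to [p]. /ploababuigebadub/ → ploababuigebadup.

ploababuigebadup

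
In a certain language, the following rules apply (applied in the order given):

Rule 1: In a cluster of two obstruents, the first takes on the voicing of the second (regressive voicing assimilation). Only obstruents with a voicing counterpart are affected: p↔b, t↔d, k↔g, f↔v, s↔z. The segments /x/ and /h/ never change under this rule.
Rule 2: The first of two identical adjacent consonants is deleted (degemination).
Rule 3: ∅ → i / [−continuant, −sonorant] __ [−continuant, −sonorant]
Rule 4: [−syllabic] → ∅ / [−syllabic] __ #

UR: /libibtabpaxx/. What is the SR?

libipitapax

Rule 1 (regressive voicing assimilation): /b/ precedes the voiceless obstruent /t/, so it devoices to [p] by assimilation. /b/ precedes the voiceless obstruent /p/, so it devoices to [p] by assimilation. /libibtabpaxx/ → libiptappaxx.
Rule 2 (degemination): /pp/ is a geminate; the first /p/ deletes. /xx/ is a geminate; the first /x/ deletes. /libiptappaxx/ → libiptapax.
Rule 3 (stop-cluster i-epenthesis): /p/ and /t/ form a stop–stop cluster, so [i] is inserted between them. /libiptapax/ → libipitapax.
Rule 4 (final cluster simplification): no segment meets the environment; /libipitapax/ is unchanged.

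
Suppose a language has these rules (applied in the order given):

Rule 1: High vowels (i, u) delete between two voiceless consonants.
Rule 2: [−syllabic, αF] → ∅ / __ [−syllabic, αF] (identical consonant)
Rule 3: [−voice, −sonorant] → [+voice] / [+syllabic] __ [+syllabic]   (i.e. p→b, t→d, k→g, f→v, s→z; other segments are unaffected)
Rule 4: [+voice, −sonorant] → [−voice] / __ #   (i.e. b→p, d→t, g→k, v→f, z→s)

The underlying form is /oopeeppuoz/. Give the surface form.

Rule 1 (high vowel syncope): no segment meets the environment; /oopeeppuoz/ is unchanged.
Rule 2 (degemination): /pp/ is a geminate; the first /p/ deletes. /oopeeppuoz/ → oopeepuoz.
Rule 3 (intervocalic voicing): /p/ is a voiceless obstruent between vowels /o/ and /e/, so it voices to [b]. /p/ is a voiceless obstruent between vowels /e/ and /u/, so it voices to [b]. /oopeepuoz/ → oobeebuoz.
Rule 4 (final devoicing): /z/ is a voiced obstruent in word-final position, so it devoices to [s]. /oobeebuoz/ → oobeebuos.

oobeebuos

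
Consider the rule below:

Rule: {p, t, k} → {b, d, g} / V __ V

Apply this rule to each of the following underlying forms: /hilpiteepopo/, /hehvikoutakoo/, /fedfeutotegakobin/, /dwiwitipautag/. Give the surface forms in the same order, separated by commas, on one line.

hilpideebobo, hehvigoudagoo, fedfeudodegagobin, dwiwidibaudag

/hilpiteepopo/: /t/ is a voiceless stop between vowels /i/ and /e/, so it voices to [d]. /p/ is a voiceless stop between vowels /e/ and /o/, so it voices to [b]. /p/ is a voiceless stop between vowels /o/ and /o/, so it voices to [b]. → [hilpideebobo].
/hehvikoutakoo/: /k/ is a voiceless stop between vowels /i/ and /o/, so it voices to [g]. /t/ is a voiceless stop between vowels /u/ and /a/, so it voices to [d]. /k/ is a voiceless stop between vowels /a/ and /o/, so it voices to [g]. → [hehvigoudagoo].
/fedfeutotegakobin/: /t/ is a voiceless stop between vowels /u/ and /o/, so it voices to [d]. /t/ is a voiceless stop between vowels /o/ and /e/, so it voices to [d]. /k/ is a voiceless stop between vowels /a/ and /o/, so it voices to [g]. → [fedfeudodegagobin].
/dwiwitipautag/: /t/ is a voiceless stop between vowels /i/ and /i/, so it voices to [d]. /p/ is a voiceless stop between vowels /i/ and /a/, so it voices to [b]. /t/ is a voiceless stop between vowels /u/ and /a/, so it voices to [d]. → [dwiwidibaudag].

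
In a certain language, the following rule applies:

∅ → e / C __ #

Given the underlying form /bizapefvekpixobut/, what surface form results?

bizapefvekpixobute

the form ends in the consonant /t/, so [e] is inserted word-finally.
Surface form: [bizapefvekpixobute].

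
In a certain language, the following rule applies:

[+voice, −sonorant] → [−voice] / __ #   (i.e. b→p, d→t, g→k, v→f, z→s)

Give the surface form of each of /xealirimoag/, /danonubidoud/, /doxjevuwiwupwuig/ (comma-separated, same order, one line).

/xealirimoag/: /g/ is a voiced obstruent in word-final position, so it devoices to [k]. → [xealirimoak].
/danonubidoud/: /d/ is a voiced obstruent in word-final position, so it devoices to [t]. → [danonubidout].
/doxjevuwiwupwuig/: /g/ is a voiced obstruent in word-final position, so it devoices to [k]. → [doxjevuwiwupwuik].

xealirimoak, danonubidout, doxjevuwiwupwuik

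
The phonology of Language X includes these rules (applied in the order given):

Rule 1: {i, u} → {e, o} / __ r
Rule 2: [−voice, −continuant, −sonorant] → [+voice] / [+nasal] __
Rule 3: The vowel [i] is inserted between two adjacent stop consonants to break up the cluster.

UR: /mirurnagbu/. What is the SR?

Rule 1 (pre-rhotic lowering): /i/ is a high vowel immediately before /r/, so it lowers to [e]. /u/ is a high vowel immediately before /r/, so it lowers to [o]. /mirurnagbu/ → merornagbu.
Rule 2 (post-nasal voicing): no segment meets the environment; /merornagbu/ is unchanged.
Rule 3 (stop-cluster i-epenthesis): /g/ and /b/ form a stop–stop cluster, so [i] is inserted between them. /merornagbu/ → merornagibu.

merornagibu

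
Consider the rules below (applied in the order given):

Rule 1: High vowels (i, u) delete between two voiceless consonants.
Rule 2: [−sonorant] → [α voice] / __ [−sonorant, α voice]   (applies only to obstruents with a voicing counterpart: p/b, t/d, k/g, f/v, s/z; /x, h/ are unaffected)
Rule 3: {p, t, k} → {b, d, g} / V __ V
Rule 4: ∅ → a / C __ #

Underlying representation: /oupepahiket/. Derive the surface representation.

Rule 1 (high vowel syncope): /i/ is a high vowel flanked by voiceless consonants /h/ and /k/, so it deletes. /oupepahiket/ → oupepahket.
Rule 2 (regressive voicing assimilation): no segment meets the environment; /oupepahket/ is unchanged.
Rule 3 (intervocalic voicing): /p/ is a voiceless stop between vowels /u/ and /e/, so it voices to [b]. /p/ is a voiceless stop between vowels /e/ and /a/, so it voices to [b]. /oupepahket/ → oubebahket.
Rule 4 (final a-epenthesis): the form ends in the consonant /t/, so [a] is inserted word-finally. /oubebahket/ → oubebahketa.

oubebahketa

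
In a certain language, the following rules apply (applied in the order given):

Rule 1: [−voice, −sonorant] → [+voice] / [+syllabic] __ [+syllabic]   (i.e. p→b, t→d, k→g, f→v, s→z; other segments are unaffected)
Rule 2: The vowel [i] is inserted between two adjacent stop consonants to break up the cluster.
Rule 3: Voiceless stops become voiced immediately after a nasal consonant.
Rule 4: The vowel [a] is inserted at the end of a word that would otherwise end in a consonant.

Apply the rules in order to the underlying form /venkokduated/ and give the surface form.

Rule 1 (intervocalic voicing): /t/ is a voiceless obstruent between vowels /a/ and /e/, so it voices to [d]. /venkokduated/ → venkokduaded.
Rule 2 (stop-cluster i-epenthesis): /k/ and /d/ form a stop–stop cluster, so [i] is inserted between them. /venkokduaded/ → venkokiduaded.
Rule 3 (post-nasal voicing): /k/ is a voiceless stop immediately after the nasal /n/, so it voices to [g]. /venkokiduaded/ → vengokiduaded.
Rule 4 (final a-epenthesis): the form ends in the consonant /d/, so [a] is inserted word-finally. /vengokiduaded/ → vengokiduadeda.

vengokiduadeda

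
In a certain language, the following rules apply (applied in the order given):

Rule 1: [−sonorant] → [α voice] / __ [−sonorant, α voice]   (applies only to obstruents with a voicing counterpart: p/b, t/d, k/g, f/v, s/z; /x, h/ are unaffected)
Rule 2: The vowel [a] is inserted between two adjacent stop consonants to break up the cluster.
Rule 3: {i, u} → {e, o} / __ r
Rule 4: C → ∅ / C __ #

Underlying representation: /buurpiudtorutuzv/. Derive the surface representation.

buorpiutatorutuz

Rule 1 (regressive voicing assimilation): /d/ precedes the voiceless obstruent /t/, so it devoices to [t] by assimilation. /buurpiudtorutuzv/ → buurpiuttorutuzv.
Rule 2 (stop-cluster a-epenthesis): /t/ and /t/ form a stop–stop cluster, so [a] is inserted between them. /buurpiuttorutuzv/ → buurpiutatorutuzv.
Rule 3 (pre-rhotic lowering): /u/ is a high vowel immediately before /r/, so it lowers to [o]. /buurpiutatorutuzv/ → buorpiutatorutuzv.
Rule 4 (final cluster simplification): /v/ is the second consonant of a word-final cluster /zv/, so it deletes. /buorpiutatorutuzv/ → buorpiutatorutuz.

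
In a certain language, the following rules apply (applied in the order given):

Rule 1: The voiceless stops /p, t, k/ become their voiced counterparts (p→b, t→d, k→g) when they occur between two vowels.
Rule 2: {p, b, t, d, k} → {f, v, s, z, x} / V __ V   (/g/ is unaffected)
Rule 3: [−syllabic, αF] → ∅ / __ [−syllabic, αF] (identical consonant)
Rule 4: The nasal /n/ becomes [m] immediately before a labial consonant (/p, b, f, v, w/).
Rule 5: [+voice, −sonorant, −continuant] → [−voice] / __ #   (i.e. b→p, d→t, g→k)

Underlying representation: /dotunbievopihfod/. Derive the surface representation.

Rule 1 (intervocalic voicing): /t/ is a voiceless stop between vowels /o/ and /u/, so it voices to [d]. /p/ is a voiceless stop between vowels /o/ and /i/, so it voices to [b]. /dotunbievopihfod/ → dodunbievobihfod.
Rule 2 (intervocalic spirantization): /d/ is a stop between vowels /o/ and /u/, so it spirantizes to the fricative [z]. /b/ is a stop between vowels /o/ and /i/, so it spirantizes to the fricative [v]. /dodunbievobihfod/ → dozunbievovihfod.
Rule 3 (degemination): no segment meets the environment; /dozunbievovihfod/ is unchanged.
Rule 4 (nasal place assimilation): /n/ precedes the labial consonant /b/, so it assimilates in place to [m]. /dozunbievovihfod/ → dozumbievovihfod.
Rule 5 (final devoicing): /d/ is a voiced stop in word-final position, so it devoices to [t]. /dozumbievovihfod/ → dozumbievovihfot.

dozumbievovihfot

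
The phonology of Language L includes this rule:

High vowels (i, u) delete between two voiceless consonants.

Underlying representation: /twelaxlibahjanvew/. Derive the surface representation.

twelaxlibahjanvew

No segment of /twelaxlibahjanvew/ meets the structural description of the rule, so the form surfaces unchanged.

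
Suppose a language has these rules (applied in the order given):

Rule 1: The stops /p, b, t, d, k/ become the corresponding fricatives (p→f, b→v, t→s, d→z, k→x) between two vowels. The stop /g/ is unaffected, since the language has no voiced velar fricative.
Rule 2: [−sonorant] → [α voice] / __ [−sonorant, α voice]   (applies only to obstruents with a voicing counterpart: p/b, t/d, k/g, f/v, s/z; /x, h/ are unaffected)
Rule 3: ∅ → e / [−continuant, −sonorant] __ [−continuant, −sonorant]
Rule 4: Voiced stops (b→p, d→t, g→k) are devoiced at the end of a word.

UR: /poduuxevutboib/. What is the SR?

pozuuxevudeboip

Rule 1 (intervocalic spirantization): /d/ is a stop between vowels /o/ and /u/, so it spirantizes to the fricative [z]. /poduuxevutboib/ → pozuuxevutboib.
Rule 2 (regressive voicing assimilation): /t/ precedes the voiced obstruent /b/, so it voices to [d] by assimilation. /pozuuxevutboib/ → pozuuxevudboib.
Rule 3 (stop-cluster e-epenthesis): /d/ and /b/ form a stop–stop cluster, so [e] is inserted between them. /pozuuxevudboib/ → pozuuxevudeboib.
Rule 4 (final devoicing): /b/ is a voiced stop in word-final position, so it devoices to [p]. /pozuuxevudeboib/ → pozuuxevudeboip.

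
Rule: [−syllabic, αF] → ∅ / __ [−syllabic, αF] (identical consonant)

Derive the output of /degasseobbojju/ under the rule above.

/ss/ is a geminate; the first /s/ deletes.
/bb/ is a geminate; the first /b/ deletes.
/jj/ is a geminate; the first /j/ deletes.
Surface form: [degaseoboju].

degaseoboju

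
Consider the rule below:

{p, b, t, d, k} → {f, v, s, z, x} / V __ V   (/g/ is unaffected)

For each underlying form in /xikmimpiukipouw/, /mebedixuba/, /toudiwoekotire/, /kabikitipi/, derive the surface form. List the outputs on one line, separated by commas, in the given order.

/xikmimpiukipouw/: /k/ is a stop between vowels /u/ and /i/, so it spirantizes to the fricative [x]. /p/ is a stop between vowels /i/ and /o/, so it spirantizes to the fricative [f]. → [xikmimpiuxifouw].
/mebedixuba/: /b/ is a stop between vowels /e/ and /e/, so it spirantizes to the fricative [v]. /d/ is a stop between vowels /e/ and /i/, so it spirantizes to the fricative [z]. /b/ is a stop between vowels /u/ and /a/, so it spirantizes to the fricative [v]. → [mevezixuva].
/toudiwoekotire/: /d/ is a stop between vowels /u/ and /i/, so it spirantizes to the fricative [z]. /k/ is a stop between vowels /e/ and /o/, so it spirantizes to the fricative [x]. /t/ is a stop between vowels /o/ and /i/, so it spirantizes to the fricative [s]. → [touziwoexosire].
/kabikitipi/: /b/ is a stop between vowels /a/ and /i/, so it spirantizes to the fricative [v]. /k/ is a stop between vowels /i/ and /i/, so it spirantizes to the fricative [x]. /t/ is a stop between vowels /i/ and /i/, so it spirantizes to the fricative [s]. /p/ is a stop between vowels /i/ and /i/, so it spirantizes to the fricative [f]. → [kavixisifi].

xikmimpiuxifouw, mevezixuva, touziwoexosire, kavixisifi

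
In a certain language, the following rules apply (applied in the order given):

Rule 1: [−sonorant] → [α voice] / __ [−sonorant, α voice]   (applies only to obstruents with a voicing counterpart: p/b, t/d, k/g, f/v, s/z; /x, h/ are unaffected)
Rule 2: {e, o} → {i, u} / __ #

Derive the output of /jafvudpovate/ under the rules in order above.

javvutpovati

Rule 1 (regressive voicing assimilation): /f/ precedes the voiced obstruent /v/, so it voices to [v] by assimilation. /d/ precedes the voiceless obstruent /p/, so it devoices to [t] by assimilation. /jafvudpovate/ → javvutpovate.
Rule 2 (final vowel raising): /e/ is a mid vowel in word-final position, so it raises to [i]. /javvutpovate/ → javvutpovati.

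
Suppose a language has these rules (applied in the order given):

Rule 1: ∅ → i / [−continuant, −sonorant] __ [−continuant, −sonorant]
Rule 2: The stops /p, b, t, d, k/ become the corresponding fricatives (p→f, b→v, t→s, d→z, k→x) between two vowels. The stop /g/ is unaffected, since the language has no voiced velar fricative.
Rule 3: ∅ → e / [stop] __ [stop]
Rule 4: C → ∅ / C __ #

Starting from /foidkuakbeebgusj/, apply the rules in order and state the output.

foizixuaxiveevigus

Rule 1 (stop-cluster i-epenthesis): /d/ and /k/ form a stop–stop cluster, so [i] is inserted between them. /k/ and /b/ form a stop–stop cluster, so [i] is inserted between them. /b/ and /g/ form a stop–stop cluster, so [i] is inserted between them. /foidkuakbeebgusj/ → foidikuakibeebigusj.
Rule 2 (intervocalic spirantization): /d/ is a stop between vowels /i/ and /i/, so it spirantizes to the fricative [z]. /k/ is a stop between vowels /i/ and /u/, so it spirantizes to the fricative [x]. /k/ is a stop between vowels /a/ and /i/, so it spirantizes to the fricative [x]. /b/ is a stop between vowels /i/ and /e/, so it spirantizes to the fricative [v]. /b/ is a stop between vowels /e/ and /i/, so it spirantizes to the fricative [v]. /foidikuakibeebigusj/ → foizixuaxiveevigusj.
Rule 3 (stop-cluster e-epenthesis): no segment meets the environment; /foizixuaxiveevigusj/ is unchanged.
Rule 4 (final cluster simplification): /j/ is the second consonant of a word-final cluster /sj/, so it deletes. /foizixuaxiveevigusj/ → foizixuaxiveevigus.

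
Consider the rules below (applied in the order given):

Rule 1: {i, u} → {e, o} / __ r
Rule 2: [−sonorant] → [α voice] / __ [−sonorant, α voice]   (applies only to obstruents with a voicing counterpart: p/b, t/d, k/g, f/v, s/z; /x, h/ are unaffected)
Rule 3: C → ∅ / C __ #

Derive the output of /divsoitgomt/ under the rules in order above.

Rule 1 (pre-rhotic lowering): no segment meets the environment; /divsoitgomt/ is unchanged.
Rule 2 (regressive voicing assimilation): /v/ precedes the voiceless obstruent /s/, so it devoices to [f] by assimilation. /t/ precedes the voiced obstruent /g/, so it voices to [d] by assimilation. /divsoitgomt/ → difsoidgomt.
Rule 3 (final cluster simplification): /t/ is the second consonant of a word-final cluster /mt/, so it deletes. /difsoidgomt/ → difsoidgom.

difsoidgom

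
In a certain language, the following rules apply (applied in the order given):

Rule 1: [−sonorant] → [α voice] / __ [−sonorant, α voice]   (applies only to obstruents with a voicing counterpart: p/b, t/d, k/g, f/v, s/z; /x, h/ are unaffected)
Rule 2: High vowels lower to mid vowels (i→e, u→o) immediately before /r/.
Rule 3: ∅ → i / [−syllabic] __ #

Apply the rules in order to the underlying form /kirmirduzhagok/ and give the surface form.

kermerdushagoki

Rule 1 (regressive voicing assimilation): /z/ precedes the voiceless obstruent /h/, so it devoices to [s] by assimilation. /kirmirduzhagok/ → kirmirdushagok.
Rule 2 (pre-rhotic lowering): /i/ is a high vowel immediately before /r/, so it lowers to [e]. /i/ is a high vowel immediately before /r/, so it lowers to [e]. /kirmirdushagok/ → kermerdushagok.
Rule 3 (final i-epenthesis): the form ends in the consonant /k/, so [i] is inserted word-finally. /kermerdushagok/ → kermerdushagoki.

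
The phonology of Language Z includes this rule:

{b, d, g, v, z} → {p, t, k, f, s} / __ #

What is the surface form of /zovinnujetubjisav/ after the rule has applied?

zovinnujetubjisaf

Scanning /zovinnujetubjisav/: /z/ at position 1 is not in the conditioning environment; /v/ at position 3 is not in the conditioning environment; /b/ at position 12 is not in the conditioning environment; /v/ is a voiced obstruent in word-final position, so it devoices to [f].
Result: [zovinnujetubjisaf].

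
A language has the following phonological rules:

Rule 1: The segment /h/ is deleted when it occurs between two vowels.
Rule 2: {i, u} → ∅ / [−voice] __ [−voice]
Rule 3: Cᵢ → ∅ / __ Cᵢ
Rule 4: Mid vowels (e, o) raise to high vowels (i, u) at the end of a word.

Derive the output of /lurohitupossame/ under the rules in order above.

luroitposami

Rule 1 (intervocalic h-deletion): /h/ occurs between vowels /o/ and /i/, so it deletes. /lurohitupossame/ → luroitupossame.
Rule 2 (high vowel syncope): /u/ is a high vowel flanked by voiceless consonants /t/ and /p/, so it deletes. /luroitupossame/ → luroitpossame.
Rule 3 (degemination): /ss/ is a geminate; the first /s/ deletes. /luroitpossame/ → luroitposame.
Rule 4 (final vowel raising): /e/ is a mid vowel in word-final position, so it raises to [i]. /luroitposame/ → luroitposami.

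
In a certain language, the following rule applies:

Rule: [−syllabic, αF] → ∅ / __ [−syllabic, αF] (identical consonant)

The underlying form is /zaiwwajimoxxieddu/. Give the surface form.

zaiwajimoxiedu

/ww/ is a geminate; the first /w/ deletes.
/xx/ is a geminate; the first /x/ deletes.
/dd/ is a geminate; the first /d/ deletes.
The other instances of /z/, /w/, /j/, /m/, /x/, /d/ do not occur in the required environment and remain unchanged.
Surface form: [zaiwajimoxiedu].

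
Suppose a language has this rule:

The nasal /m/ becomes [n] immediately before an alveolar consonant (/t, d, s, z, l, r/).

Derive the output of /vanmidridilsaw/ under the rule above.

No segment of /vanmidridilsaw/ meets the structural description of the rule, so the form surfaces unchanged.

vanmidridilsaw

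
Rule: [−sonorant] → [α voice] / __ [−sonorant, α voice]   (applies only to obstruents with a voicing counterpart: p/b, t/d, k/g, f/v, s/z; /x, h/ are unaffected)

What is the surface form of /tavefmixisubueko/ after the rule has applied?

No segment of /tavefmixisubueko/ meets the structural description of the rule, so the form surfaces unchanged.

tavefmixisubueko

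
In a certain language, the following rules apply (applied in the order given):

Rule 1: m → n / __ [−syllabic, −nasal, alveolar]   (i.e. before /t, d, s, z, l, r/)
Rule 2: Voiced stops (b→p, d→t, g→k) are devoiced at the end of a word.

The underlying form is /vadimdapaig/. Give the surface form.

Rule 1 (nasal place assimilation): /m/ precedes the alveolar consonant /d/, so it assimilates in place to [n]. /vadimdapaig/ → vadindapaig.
Rule 2 (final devoicing): /g/ is a voiced stop in word-final position, so it devoices to [k]. /vadindapaig/ → vadindapaik.

vadindapaik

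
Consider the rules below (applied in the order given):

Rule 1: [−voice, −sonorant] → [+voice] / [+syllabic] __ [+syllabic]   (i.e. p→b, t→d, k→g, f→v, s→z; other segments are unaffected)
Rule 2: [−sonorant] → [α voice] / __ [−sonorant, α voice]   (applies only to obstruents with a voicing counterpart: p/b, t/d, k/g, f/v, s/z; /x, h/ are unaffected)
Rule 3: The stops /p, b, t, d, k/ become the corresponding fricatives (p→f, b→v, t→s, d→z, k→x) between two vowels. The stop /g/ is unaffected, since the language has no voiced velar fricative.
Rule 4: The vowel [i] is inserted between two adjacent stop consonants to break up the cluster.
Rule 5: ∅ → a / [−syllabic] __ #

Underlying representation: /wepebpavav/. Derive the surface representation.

Rule 1 (intervocalic voicing): /p/ is a voiceless obstruent between vowels /e/ and /e/, so it voices to [b]. /wepebpavav/ → webebpavav.
Rule 2 (regressive voicing assimilation): /b/ precedes the voiceless obstruent /p/, so it devoices to [p] by assimilation. /webebpavav/ → webeppavav.
Rule 3 (intervocalic spirantization): /b/ is a stop between vowels /e/ and /e/, so it spirantizes to the fricative [v]. /webeppavav/ → weveppavav.
Rule 4 (stop-cluster i-epenthesis): /p/ and /p/ form a stop–stop cluster, so [i] is inserted between them. /weveppavav/ → wevepipavav.
Rule 5 (final a-epenthesis): the form ends in the consonant /v/, so [a] is inserted word-finally. /wevepipavav/ → wevepipavava.

wevepipavava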